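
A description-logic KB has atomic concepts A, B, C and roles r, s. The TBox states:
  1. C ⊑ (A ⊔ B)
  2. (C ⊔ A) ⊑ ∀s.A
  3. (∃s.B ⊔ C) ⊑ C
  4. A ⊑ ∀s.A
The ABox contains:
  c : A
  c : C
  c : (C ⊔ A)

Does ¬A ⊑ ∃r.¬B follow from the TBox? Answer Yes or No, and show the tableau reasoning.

1. ¬A ⊑ ∃r.¬B  ⇔  (¬A ⊓ ∀r.B) unsat w.r.t. T
   open: L(x₀) ⊇ {¬A, ¬C, ∀r.B, ∀s.¬B}
2. Hence ¬A ⊑ ∃r.¬B: not entailed.

No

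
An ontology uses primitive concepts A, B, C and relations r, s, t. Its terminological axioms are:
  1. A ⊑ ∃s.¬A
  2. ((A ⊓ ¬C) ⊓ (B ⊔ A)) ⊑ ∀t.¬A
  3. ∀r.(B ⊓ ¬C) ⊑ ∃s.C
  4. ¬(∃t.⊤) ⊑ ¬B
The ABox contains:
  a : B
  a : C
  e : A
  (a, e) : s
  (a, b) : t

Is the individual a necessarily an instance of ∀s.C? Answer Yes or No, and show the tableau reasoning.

No

1. a : ∀s.C?  L(a) = {B, C} ∪ {∃s.¬C}
   open: L(a) ⊇ {B, C, ¬A, ∃r.(¬B ⊔ C), ∃s.¬C, …} (+ ∃-successors) — a ∉ ∀s.C possible
2. Hence a : ∀s.C: not entailed.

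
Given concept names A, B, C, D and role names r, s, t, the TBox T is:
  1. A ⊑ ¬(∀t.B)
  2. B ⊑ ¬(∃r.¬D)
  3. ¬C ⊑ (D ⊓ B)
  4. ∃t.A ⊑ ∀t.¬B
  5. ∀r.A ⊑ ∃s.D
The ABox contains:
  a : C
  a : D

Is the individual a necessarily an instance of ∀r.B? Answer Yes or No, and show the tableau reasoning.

1. a : ∀r.B?  L(a) = {C, D} ∪ {∃r.¬B}
   open: L(a) ⊇ {C, D, ¬A, ¬B, ∀t.¬A, …} (+ ∃-successors) — a ∉ ∀r.B possible
2. Hence a : ∀r.B: not entailed.

No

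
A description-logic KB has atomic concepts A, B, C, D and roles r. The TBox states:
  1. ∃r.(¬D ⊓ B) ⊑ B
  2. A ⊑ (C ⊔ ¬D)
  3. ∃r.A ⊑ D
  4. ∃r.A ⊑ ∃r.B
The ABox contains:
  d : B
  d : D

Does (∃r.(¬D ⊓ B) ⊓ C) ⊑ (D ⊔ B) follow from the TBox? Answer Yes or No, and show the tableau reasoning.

1. (∃r.(¬D ⊓ B) ⊓ C) ⊑ (D ⊔ B)  ⇔  ((∃r.(¬D ⊓ B) ⊓ C) ⊓ (¬D ⊓ ¬B)) unsat w.r.t. T
   all branches close; clash {D, ¬D} at x₀
2. Hence (∃r.(¬D ⊓ B) ⊓ C) ⊑ (D ⊔ B): entailed.

Yes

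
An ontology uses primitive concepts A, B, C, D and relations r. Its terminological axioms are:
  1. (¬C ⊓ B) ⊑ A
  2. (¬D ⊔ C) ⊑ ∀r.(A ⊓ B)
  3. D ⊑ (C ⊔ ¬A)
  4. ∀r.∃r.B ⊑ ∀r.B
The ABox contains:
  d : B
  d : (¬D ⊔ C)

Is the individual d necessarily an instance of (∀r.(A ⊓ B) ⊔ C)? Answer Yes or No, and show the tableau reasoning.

Yes

1. d : (∀r.(A ⊓ B) ⊔ C)?  L(d) = {B, (¬D ⊔ C)} ∪ {(∃r.(¬A ⊔ ¬B) ⊓ ¬C)}
   clash {C, ¬C} at d — d ∈ (∀r.(A ⊓ B) ⊔ C)
2. Hence d : (∀r.(A ⊓ B) ⊔ C): entailed.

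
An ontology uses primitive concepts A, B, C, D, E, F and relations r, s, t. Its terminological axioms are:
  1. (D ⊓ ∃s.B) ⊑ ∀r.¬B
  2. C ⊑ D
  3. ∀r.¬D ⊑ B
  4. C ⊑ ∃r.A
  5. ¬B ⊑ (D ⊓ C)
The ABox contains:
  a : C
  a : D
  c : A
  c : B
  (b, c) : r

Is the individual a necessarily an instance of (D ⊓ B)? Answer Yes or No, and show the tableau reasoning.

1. a : (D ⊓ B)?  L(a) = {C, D} ∪ {(¬D ⊔ ¬B)}
   apply at a: C⊑∃r.A
   open: L(a) ⊇ {C, D, ¬B, ∀s.¬B, ∃r.A, …} (+ ∃-successors) — a ∉ (D ⊓ B) possible
2. Hence a : (D ⊓ B): not entailed.

No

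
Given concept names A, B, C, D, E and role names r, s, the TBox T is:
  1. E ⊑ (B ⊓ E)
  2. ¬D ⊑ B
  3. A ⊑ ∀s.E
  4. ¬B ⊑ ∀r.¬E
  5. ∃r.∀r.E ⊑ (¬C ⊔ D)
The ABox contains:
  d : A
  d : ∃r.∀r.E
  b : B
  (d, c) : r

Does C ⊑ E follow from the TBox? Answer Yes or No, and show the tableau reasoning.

1. C ⊑ E  ⇔  (C ⊓ ¬E) unsat w.r.t. T
   open: L(x₀) ⊇ {B, C, D, ¬A, ¬E, …}
2. Hence C ⊑ E: not entailed.

No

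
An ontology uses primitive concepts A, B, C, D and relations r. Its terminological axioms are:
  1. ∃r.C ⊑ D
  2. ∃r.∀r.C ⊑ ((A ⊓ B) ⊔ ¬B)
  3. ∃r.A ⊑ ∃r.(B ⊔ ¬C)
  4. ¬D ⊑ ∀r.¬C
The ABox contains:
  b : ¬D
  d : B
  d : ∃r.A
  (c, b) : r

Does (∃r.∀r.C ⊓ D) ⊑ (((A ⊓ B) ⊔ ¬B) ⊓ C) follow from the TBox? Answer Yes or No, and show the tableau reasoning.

No

1. (∃r.∀r.C ⊓ D) ⊑ (((A ⊓ B) ⊔ ¬B) ⊓ C)  ⇔  ((∃r.∀r.C ⊓ D) ⊓ (((¬A ⊔ ¬B) ⊓ B) ⊔ ¬C)) unsat w.r.t. T
   apply at x₀: ∃r.∀r.C⊑((A ⊓ B) ⊔ ¬B)
   open: L(x₀) ⊇ {A, B, D, ¬C, ∀r.¬A, …} (+ ∃-successors)
2. Hence (∃r.∀r.C ⊓ D) ⊑ (((A ⊓ B) ⊔ ¬B) ⊓ C): not entailed.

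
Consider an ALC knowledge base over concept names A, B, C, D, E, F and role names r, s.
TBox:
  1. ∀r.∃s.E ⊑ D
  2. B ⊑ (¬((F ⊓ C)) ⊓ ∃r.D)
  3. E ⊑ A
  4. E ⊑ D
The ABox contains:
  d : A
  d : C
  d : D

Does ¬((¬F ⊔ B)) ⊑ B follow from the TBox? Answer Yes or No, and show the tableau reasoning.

No

1. ¬((¬F ⊔ B)) ⊑ B  ⇔  ((F ⊓ ¬B) ⊓ ¬B) unsat w.r.t. T
   open: L(x₀) ⊇ {F, ¬B, ¬E, ∃r.∀s.¬E} (+ ∃-successors)
2. Hence ¬((¬F ⊔ B)) ⊑ B: not entailed.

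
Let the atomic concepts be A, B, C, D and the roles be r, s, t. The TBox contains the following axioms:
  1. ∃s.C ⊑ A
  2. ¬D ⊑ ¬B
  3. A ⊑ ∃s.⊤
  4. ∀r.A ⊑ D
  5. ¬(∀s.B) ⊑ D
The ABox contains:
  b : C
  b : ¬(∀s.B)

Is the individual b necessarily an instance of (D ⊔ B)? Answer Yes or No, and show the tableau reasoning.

Yes

1. b : (D ⊔ B)?  L(b) = {C, ¬(∀s.B)} ∪ {(¬D ⊓ ¬B)}
   clash {D, ¬D} at b — b ∈ (D ⊔ B)
2. Hence b : (D ⊔ B): entailed.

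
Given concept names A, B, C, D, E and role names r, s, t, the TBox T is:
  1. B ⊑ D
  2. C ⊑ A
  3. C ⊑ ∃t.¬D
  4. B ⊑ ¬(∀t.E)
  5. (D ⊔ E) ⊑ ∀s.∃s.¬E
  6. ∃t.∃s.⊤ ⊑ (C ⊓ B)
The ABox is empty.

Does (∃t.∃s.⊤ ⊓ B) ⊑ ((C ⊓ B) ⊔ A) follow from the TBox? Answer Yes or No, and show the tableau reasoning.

1. (∃t.∃s.⊤ ⊓ B) ⊑ ((C ⊓ B) ⊔ A)  ⇔  ((∃t.∃s.⊤ ⊓ B) ⊓ ((¬C ⊔ ¬B) ⊓ ¬A)) unsat w.r.t. T
   all branches close; clash {A, ¬A} at x₀
2. Hence (∃t.∃s.⊤ ⊓ B) ⊑ ((C ⊓ B) ⊔ A): entailed.

Yes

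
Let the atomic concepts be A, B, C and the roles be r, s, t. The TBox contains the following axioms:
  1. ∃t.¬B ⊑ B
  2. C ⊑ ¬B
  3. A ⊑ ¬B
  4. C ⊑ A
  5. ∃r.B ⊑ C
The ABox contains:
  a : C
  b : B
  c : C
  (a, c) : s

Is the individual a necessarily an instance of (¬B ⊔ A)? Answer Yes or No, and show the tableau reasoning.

Yes

1. a : (¬B ⊔ A)?  L(a) = {C} ∪ {(B ⊓ ¬A)}
   clash {A, ¬A} at a — a ∈ (¬B ⊔ A)
2. Hence a : (¬B ⊔ A): entailed.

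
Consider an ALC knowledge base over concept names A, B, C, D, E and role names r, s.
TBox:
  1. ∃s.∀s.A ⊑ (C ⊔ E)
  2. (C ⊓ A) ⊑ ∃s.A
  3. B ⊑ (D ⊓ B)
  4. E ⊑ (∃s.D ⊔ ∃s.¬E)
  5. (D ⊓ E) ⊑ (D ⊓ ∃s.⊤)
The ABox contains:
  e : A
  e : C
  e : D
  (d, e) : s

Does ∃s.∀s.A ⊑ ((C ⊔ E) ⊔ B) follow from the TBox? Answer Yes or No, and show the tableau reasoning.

Yes

1. ∃s.∀s.A ⊑ ((C ⊔ E) ⊔ B)  ⇔  (∃s.∀s.A ⊓ ((¬C ⊓ ¬E) ⊓ ¬B)) unsat w.r.t. T
   all branches close; clash {E, ¬E} at x₀
2. Hence ∃s.∀s.A ⊑ ((C ⊔ E) ⊔ B): entailed.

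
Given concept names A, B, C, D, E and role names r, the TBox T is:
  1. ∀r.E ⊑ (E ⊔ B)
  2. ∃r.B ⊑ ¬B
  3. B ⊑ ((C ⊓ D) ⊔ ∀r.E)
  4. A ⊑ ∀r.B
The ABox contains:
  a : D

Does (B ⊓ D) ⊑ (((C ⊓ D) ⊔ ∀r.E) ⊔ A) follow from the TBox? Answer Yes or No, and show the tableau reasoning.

Yes

1. (B ⊓ D) ⊑ (((C ⊓ D) ⊔ ∀r.E) ⊔ A)  ⇔  ((B ⊓ D) ⊓ (((¬C ⊔ ¬D) ⊓ ∃r.¬E) ⊓ ¬A)) unsat w.r.t. T
   all branches close; clash {D, ¬D} at x₀
2. Hence (B ⊓ D) ⊑ (((C ⊓ D) ⊔ ∀r.E) ⊔ A): entailed.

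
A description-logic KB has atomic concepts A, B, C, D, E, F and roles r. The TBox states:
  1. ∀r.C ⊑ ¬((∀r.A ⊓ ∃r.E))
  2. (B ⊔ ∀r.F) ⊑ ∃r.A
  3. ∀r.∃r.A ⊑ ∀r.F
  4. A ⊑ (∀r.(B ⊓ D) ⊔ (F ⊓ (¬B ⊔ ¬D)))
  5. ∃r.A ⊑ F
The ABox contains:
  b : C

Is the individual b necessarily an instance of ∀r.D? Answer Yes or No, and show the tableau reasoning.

1. b : ∀r.D?  L(b) = {C} ∪ {∃r.¬D}
   open: L(b) ⊇ {C, ¬A, ¬B, ∀r.¬A, ∃r.¬C, …} (+ ∃-successors) — b ∉ ∀r.D possible
2. Hence b : ∀r.D: not entailed.

No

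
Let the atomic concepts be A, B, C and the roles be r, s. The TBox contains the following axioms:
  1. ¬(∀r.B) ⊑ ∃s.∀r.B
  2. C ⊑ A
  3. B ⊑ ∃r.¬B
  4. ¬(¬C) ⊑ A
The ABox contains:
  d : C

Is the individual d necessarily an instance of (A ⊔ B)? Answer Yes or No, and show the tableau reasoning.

Yes

1. d : (A ⊔ B)?  L(d) = {C} ∪ {(¬A ⊓ ¬B)}
   clash {A, ¬A} at d — d ∈ (A ⊔ B)
2. Hence d : (A ⊔ B): entailed.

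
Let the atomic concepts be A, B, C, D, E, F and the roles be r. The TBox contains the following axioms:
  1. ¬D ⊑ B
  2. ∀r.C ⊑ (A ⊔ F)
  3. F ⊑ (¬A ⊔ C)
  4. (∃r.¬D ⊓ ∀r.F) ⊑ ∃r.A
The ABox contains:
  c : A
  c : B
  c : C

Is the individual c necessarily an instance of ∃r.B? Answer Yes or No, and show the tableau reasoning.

No

1. c : ∃r.B?  L(c) = {A, B, C} ∪ {∀r.¬B}
   open: L(c) ⊇ {A, B, C, ¬F, ∀r.D, …} (+ ∃-successors) — c ∉ ∃r.B possible
2. Hence c : ∃r.B: not entailed.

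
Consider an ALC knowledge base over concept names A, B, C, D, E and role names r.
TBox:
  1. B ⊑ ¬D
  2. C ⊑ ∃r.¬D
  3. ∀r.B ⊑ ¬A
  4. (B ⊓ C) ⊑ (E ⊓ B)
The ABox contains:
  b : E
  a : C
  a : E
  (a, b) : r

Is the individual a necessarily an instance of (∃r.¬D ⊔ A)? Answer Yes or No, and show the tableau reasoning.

Yes

1. a : (∃r.¬D ⊔ A)?  L(a) = {C, E} ∪ {(∀r.D ⊓ ¬A)}
   clash {D, ¬D} at an ∃-successor — a ∈ (∃r.¬D ⊔ A)
2. Hence a : (∃r.¬D ⊔ A): entailed.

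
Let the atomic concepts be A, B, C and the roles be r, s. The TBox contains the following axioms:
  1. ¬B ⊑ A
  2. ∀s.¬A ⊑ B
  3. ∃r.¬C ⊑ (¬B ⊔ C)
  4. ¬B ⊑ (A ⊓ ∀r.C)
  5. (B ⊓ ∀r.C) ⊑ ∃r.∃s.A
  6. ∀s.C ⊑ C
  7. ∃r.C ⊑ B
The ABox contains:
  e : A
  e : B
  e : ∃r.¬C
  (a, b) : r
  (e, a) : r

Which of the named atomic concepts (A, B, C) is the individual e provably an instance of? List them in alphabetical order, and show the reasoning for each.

{A, B, C}

1. e : A?  L(e) = {A, B, ∃r.¬C} ∪ {¬A}
   clash {A, ¬A} at e — e ∈ A
2. e : B?  L(e) = {A, B, ∃r.¬C} ∪ {¬B}
   clash {B, ¬B} at e — e ∈ B
3. e : C?  L(e) = {A, B, ∃r.¬C} ∪ {¬C}
   clash {C, ¬C} at e — e ∈ C
4. Entailed for e: {A, B, C}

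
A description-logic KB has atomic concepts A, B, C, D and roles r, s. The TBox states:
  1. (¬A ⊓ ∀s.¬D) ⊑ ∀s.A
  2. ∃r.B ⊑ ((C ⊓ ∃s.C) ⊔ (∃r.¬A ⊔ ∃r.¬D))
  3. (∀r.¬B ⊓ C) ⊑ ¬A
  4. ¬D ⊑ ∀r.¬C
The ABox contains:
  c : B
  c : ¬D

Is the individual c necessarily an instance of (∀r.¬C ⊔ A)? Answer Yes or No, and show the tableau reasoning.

Yes

1. c : (∀r.¬C ⊔ A)?  L(c) = {B, ¬D} ∪ {(∃r.C ⊓ ¬A)}
   clash {C, ¬C} at an ∃-successor — c ∈ (∀r.¬C ⊔ A)
2. Hence c : (∀r.¬C ⊔ A): entailed.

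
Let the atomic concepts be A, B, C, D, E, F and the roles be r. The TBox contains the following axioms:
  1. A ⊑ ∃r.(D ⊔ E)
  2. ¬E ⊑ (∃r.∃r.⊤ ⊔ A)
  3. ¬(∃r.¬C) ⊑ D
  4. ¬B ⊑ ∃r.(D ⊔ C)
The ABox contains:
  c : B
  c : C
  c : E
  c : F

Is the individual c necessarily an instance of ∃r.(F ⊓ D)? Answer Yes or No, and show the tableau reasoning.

No

1. c : ∃r.(F ⊓ D)?  L(c) = {B, C, E, F} ∪ {∀r.(¬F ⊔ ¬D)}
   open: L(c) ⊇ {B, C, E, F, ¬A, …} (+ ∃-successors) — c ∉ ∃r.(F ⊓ D) possible
2. Hence c : ∃r.(F ⊓ D): not entailed.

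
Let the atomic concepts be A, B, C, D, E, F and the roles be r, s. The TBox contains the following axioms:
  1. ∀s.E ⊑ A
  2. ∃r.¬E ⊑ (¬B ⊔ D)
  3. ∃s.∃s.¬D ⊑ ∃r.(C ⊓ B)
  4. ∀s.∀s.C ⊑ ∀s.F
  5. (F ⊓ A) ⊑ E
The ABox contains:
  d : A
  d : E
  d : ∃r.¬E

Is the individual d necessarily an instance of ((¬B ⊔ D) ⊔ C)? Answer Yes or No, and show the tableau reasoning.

Yes

1. d : ((¬B ⊔ D) ⊔ C)?  L(d) = {A, E, ∃r.¬E} ∪ {((B ⊓ ¬D) ⊓ ¬C)}
   clash {D, ¬D} at d — d ∈ ((¬B ⊔ D) ⊔ C)
2. Hence d : ((¬B ⊔ D) ⊔ C): entailed.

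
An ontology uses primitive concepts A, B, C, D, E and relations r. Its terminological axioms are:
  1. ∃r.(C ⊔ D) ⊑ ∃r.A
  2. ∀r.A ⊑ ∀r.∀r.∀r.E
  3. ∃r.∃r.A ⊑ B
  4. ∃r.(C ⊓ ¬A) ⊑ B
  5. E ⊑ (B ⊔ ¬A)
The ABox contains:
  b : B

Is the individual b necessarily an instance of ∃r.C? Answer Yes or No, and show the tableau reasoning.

1. b : ∃r.C?  L(b) = {B} ∪ {∀r.¬C}
   open: L(b) ⊇ {B, ¬E, ∀r.(¬C ⊓ ¬D), ∀r.¬C, ∃r.¬A} (+ ∃-successors) — b ∉ ∃r.C possible
2. Hence b : ∃r.C: not entailed.

No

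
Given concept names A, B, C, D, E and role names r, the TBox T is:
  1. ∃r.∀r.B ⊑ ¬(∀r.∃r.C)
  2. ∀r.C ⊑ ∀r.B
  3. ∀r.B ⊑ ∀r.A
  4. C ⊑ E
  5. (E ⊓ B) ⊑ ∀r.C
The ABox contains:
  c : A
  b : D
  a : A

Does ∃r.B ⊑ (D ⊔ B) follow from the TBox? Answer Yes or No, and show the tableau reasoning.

1. ∃r.B ⊑ (D ⊔ B)  ⇔  (∃r.B ⊓ (¬D ⊓ ¬B)) unsat w.r.t. T
   open: L(x₀) ⊇ {¬B, ¬C, ¬D, ∀r.∃r.¬B, ∃r.B, …} (+ ∃-successors)
2. Hence ∃r.B ⊑ (D ⊔ B): not entailed.

No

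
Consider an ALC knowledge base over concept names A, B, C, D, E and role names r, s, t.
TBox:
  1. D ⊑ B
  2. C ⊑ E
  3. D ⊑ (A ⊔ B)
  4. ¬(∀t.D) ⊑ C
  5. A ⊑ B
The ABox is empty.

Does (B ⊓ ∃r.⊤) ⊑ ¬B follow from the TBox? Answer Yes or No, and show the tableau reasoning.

1. (B ⊓ ∃r.⊤) ⊑ ¬B  ⇔  ((B ⊓ ∃r.⊤) ⊓ B) unsat w.r.t. T
   open: L(x₀) ⊇ {B, ¬C, ¬D, ∀t.D, ∃r.⊤} (+ ∃-successors)
2. Hence (B ⊓ ∃r.⊤) ⊑ ¬B: not entailed.

No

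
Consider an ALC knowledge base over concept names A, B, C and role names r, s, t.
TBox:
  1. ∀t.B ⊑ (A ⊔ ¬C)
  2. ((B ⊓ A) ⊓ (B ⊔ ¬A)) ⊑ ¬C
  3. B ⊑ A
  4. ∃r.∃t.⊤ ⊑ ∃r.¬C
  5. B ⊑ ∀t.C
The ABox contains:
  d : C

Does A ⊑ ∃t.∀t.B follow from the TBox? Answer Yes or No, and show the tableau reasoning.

1. A ⊑ ∃t.∀t.B  ⇔  (A ⊓ ∀t.∃t.¬B) unsat w.r.t. T
   open: L(x₀) ⊇ {A, ¬B, ∀r.∀t.⊥, ∀t.∃t.¬B, ∃t.¬B} (+ ∃-successors)
2. Hence A ⊑ ∃t.∀t.B: not entailed.

No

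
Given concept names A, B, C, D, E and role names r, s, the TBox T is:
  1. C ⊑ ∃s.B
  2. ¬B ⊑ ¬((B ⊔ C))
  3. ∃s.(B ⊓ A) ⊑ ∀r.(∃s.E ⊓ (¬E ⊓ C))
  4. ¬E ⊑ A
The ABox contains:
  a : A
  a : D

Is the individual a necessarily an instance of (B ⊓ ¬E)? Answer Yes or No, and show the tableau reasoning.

1. a : (B ⊓ ¬E)?  L(a) = {A, D} ∪ {(¬B ⊔ E)}
   open: L(a) ⊇ {A, D, ¬B, ¬C, ∀s.(¬B ⊔ ¬A)} — a ∉ (B ⊓ ¬E) possible
2. Hence a : (B ⊓ ¬E): not entailed.

No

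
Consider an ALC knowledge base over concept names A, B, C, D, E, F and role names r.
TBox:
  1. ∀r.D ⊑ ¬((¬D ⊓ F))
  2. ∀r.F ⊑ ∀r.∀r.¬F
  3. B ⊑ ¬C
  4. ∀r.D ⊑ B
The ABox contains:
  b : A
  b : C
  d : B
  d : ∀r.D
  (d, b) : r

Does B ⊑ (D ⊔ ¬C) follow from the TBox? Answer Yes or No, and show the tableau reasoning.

Yes

1. B ⊑ (D ⊔ ¬C)  ⇔  (B ⊓ (¬D ⊓ C)) unsat w.r.t. T
   all branches close; clash {C, ¬C} at x₀
2. Hence B ⊑ (D ⊔ ¬C): entailed.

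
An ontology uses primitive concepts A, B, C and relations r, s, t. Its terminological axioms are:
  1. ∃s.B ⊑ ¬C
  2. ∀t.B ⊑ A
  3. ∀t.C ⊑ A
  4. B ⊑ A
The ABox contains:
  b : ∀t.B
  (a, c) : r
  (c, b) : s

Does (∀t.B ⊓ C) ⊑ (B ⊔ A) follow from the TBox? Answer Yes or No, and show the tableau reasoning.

1. (∀t.B ⊓ C) ⊑ (B ⊔ A)  ⇔  ((∀t.B ⊓ C) ⊓ (¬B ⊓ ¬A)) unsat w.r.t. T
   all branches close; clash {C, ¬C} at x₀
2. Hence (∀t.B ⊓ C) ⊑ (B ⊔ A): entailed.

Yes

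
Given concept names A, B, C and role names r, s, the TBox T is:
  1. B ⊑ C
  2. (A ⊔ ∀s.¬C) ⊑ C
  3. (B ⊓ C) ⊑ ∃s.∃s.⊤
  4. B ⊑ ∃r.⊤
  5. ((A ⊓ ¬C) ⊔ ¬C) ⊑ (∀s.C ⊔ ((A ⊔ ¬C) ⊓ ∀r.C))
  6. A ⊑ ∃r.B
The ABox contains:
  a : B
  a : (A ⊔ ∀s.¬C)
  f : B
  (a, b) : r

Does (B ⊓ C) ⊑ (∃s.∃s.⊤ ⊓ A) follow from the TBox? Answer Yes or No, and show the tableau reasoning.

No

1. (B ⊓ C) ⊑ (∃s.∃s.⊤ ⊓ A)  ⇔  ((B ⊓ C) ⊓ (∀s.∀s.⊥ ⊔ ¬A)) unsat w.r.t. T
   apply at x₀: (B ⊓ C)⊑∃s.∃s.⊤; B⊑∃r.⊤
   open: L(x₀) ⊇ {B, C, ¬A, ∃r.⊤, ∃s.∃s.⊤} (+ ∃-successors)
2. Hence (B ⊓ C) ⊑ (∃s.∃s.⊤ ⊓ A): not entailed.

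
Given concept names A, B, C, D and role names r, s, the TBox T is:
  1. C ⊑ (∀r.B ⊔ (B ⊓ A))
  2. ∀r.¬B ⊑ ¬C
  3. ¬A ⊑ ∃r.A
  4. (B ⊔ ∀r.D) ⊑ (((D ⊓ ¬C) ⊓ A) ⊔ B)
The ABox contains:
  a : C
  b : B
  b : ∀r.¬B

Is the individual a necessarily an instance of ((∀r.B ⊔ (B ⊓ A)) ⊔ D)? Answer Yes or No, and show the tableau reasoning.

Yes

1. a : ((∀r.B ⊔ (B ⊓ A)) ⊔ D)?  L(a) = {C} ∪ {((∃r.¬B ⊓ (¬B ⊔ ¬A)) ⊓ ¬D)}
   clash {C, ¬C} at a — a ∈ ((∀r.B ⊔ (B ⊓ A)) ⊔ D)
2. Hence a : ((∀r.B ⊔ (B ⊓ A)) ⊔ D): entailed.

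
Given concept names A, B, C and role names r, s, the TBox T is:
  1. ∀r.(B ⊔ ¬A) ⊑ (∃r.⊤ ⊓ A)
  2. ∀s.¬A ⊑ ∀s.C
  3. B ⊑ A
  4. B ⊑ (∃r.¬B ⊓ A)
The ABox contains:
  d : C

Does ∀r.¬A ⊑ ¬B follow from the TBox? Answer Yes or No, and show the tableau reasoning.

1. ∀r.¬A ⊑ ¬B  ⇔  (∀r.¬A ⊓ B) unsat w.r.t. T
   apply at x₀: B⊑A; B⊑(∃r.¬B ⊓ A)
   open: L(x₀) ⊇ {A, B, ∀r.¬A, ∃r.¬B, ∃r.⊤, …} (+ ∃-successors)
2. Hence ∀r.¬A ⊑ ¬B: not entailed.

No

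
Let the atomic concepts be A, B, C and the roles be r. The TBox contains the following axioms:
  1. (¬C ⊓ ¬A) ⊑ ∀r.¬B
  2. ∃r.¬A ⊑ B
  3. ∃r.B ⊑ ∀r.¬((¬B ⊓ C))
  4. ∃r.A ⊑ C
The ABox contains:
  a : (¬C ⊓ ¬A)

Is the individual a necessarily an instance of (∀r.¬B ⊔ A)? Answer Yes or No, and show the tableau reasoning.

Yes

1. a : (∀r.¬B ⊔ A)?  L(a) = {(¬C ⊓ ¬A)} ∪ {(∃r.B ⊓ ¬A)}
   clash {C, ¬C} at a — a ∈ (∀r.¬B ⊔ A)
2. Hence a : (∀r.¬B ⊔ A): entailed.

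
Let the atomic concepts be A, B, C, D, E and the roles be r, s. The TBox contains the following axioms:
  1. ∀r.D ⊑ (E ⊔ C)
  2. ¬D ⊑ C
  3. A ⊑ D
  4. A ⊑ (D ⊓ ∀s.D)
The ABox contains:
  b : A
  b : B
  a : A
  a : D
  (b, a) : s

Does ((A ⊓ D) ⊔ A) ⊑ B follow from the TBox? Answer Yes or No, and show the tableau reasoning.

1. ((A ⊓ D) ⊔ A) ⊑ B  ⇔  (((A ⊓ D) ⊔ A) ⊓ ¬B) unsat w.r.t. T
   open: L(x₀) ⊇ {A, D, ¬B, ∀s.D, ∃r.¬D} (+ ∃-successors)
2. Hence ((A ⊓ D) ⊔ A) ⊑ B: not entailed.

No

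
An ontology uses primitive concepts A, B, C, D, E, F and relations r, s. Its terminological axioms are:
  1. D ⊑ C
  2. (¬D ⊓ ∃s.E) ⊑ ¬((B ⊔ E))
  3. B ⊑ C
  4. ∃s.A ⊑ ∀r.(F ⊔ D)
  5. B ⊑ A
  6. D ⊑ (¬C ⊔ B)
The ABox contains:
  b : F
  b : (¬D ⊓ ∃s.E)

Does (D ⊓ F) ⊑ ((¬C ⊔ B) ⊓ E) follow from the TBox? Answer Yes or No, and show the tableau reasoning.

No

1. (D ⊓ F) ⊑ ((¬C ⊔ B) ⊓ E)  ⇔  ((D ⊓ F) ⊓ ((C ⊓ ¬B) ⊔ ¬E)) unsat w.r.t. T
   apply at x₀: D⊑C; D⊑(¬C ⊔ B)
   open: L(x₀) ⊇ {A, B, C, D, F, …}
2. Hence (D ⊓ F) ⊑ ((¬C ⊔ B) ⊓ E): not entailed.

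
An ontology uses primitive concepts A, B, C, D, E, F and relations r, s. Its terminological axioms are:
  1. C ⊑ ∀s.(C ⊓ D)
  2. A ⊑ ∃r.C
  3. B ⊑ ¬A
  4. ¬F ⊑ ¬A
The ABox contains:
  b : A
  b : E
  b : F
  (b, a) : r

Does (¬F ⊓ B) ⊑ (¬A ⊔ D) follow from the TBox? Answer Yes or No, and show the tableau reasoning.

Yes

1. (¬F ⊓ B) ⊑ (¬A ⊔ D)  ⇔  ((¬F ⊓ B) ⊓ (A ⊓ ¬D)) unsat w.r.t. T
   all branches close; clash {A, ¬A} at x₀
2. Hence (¬F ⊓ B) ⊑ (¬A ⊔ D): entailed.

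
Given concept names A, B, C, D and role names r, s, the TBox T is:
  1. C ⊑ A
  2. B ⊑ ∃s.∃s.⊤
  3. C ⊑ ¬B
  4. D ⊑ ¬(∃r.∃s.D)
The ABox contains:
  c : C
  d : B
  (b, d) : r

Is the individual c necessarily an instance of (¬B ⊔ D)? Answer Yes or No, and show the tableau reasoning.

1. c : (¬B ⊔ D)?  L(c) = {C} ∪ {(B ⊓ ¬D)}
   clash {B, ¬B} at c — c ∈ (¬B ⊔ D)
2. Hence c : (¬B ⊔ D): entailed.

Yes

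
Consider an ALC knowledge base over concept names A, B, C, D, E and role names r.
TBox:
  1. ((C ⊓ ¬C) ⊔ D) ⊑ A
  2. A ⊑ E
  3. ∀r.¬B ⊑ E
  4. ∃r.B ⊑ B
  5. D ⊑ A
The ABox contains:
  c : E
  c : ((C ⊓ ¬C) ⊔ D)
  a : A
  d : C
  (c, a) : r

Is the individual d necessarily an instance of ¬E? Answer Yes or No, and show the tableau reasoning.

No

1. d : ¬E?  L(d) = {C} ∪ {E}
   open: L(d) ⊇ {C, E, ¬D, ∀r.¬B} — d ∉ ¬E possible
2. Hence d : ¬E: not entailed.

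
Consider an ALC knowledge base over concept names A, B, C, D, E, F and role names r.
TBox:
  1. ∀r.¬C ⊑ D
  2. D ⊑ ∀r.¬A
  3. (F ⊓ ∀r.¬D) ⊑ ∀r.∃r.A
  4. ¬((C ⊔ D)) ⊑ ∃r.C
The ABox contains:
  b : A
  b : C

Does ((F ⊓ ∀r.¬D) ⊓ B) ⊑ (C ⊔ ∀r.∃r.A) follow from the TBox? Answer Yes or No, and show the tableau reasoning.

1. ((F ⊓ ∀r.¬D) ⊓ B) ⊑ (C ⊔ ∀r.∃r.A)  ⇔  (((F ⊓ ∀r.¬D) ⊓ B) ⊓ (¬C ⊓ ∃r.∀r.¬A)) unsat w.r.t. T
   all branches close; clash {A, ¬A} at an ∃-successor
2. Hence ((F ⊓ ∀r.¬D) ⊓ B) ⊑ (C ⊔ ∀r.∃r.A): entailed.

Yes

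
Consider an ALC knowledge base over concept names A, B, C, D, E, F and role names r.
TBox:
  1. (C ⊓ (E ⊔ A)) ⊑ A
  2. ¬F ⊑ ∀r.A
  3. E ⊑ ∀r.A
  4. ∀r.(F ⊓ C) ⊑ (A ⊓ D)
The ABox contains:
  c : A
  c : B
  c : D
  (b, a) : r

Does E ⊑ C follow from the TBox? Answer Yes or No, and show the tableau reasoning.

1. E ⊑ C  ⇔  (E ⊓ ¬C) unsat w.r.t. T
   apply at x₀: E⊑∀r.A
   open: L(x₀) ⊇ {E, F, ¬C, ∀r.A, ∃r.(¬F ⊔ ¬C)} (+ ∃-successors)
2. Hence E ⊑ C: not entailed.

No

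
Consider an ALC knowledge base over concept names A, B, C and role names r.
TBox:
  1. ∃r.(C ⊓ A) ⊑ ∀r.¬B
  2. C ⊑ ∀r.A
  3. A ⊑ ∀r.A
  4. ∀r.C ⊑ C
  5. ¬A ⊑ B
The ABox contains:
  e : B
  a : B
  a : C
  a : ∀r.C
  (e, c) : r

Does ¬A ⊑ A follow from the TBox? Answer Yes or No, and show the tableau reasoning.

1. ¬A ⊑ A  ⇔  (¬A ⊓ ¬A) unsat w.r.t. T
   apply at x₀: ¬A⊑B
   open: L(x₀) ⊇ {B, ¬A, ¬C, ∀r.(¬C ⊔ ¬A), ∃r.¬C} (+ ∃-successors)
2. Hence ¬A ⊑ A: not entailed.

No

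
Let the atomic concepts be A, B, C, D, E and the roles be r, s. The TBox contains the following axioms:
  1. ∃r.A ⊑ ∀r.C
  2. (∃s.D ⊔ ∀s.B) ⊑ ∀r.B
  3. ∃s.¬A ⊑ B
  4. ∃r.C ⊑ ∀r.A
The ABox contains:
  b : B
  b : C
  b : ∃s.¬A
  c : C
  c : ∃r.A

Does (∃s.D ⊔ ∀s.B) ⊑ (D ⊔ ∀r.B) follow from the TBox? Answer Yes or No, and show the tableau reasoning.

1. (∃s.D ⊔ ∀s.B) ⊑ (D ⊔ ∀r.B)  ⇔  ((∃s.D ⊔ ∀s.B) ⊓ (¬D ⊓ ∃r.¬B)) unsat w.r.t. T
   all branches close; clash {B, ¬B} at an ∃-successor
2. Hence (∃s.D ⊔ ∀s.B) ⊑ (D ⊔ ∀r.B): entailed.

Yes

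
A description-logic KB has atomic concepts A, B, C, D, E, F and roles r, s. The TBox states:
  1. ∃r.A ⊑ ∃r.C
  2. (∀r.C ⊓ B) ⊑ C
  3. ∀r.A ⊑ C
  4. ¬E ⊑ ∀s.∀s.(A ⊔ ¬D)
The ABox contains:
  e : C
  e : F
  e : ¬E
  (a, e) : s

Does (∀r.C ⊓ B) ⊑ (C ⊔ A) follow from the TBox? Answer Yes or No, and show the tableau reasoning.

1. (∀r.C ⊓ B) ⊑ (C ⊔ A)  ⇔  ((∀r.C ⊓ B) ⊓ (¬C ⊓ ¬A)) unsat w.r.t. T
   all branches close; clash {C, ¬C} at x₀
2. Hence (∀r.C ⊓ B) ⊑ (C ⊔ A): entailed.

Yes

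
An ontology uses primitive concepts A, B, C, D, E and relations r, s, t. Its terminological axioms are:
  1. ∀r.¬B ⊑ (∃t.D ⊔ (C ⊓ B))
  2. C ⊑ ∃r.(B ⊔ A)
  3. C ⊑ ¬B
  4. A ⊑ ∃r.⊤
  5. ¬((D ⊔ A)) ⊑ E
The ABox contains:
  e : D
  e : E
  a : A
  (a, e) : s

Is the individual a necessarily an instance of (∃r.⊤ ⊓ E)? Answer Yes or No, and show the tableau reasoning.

No

1. a : (∃r.⊤ ⊓ E)?  L(a) = {A} ∪ {(∀r.⊥ ⊔ ¬E)}
   apply at a: A⊑∃r.⊤
   open: L(a) ⊇ {A, ¬C, ¬E, ∃r.B, ∃r.⊤} (+ ∃-successors) — a ∉ (∃r.⊤ ⊓ E) possible
2. Hence a : (∃r.⊤ ⊓ E): not entailed.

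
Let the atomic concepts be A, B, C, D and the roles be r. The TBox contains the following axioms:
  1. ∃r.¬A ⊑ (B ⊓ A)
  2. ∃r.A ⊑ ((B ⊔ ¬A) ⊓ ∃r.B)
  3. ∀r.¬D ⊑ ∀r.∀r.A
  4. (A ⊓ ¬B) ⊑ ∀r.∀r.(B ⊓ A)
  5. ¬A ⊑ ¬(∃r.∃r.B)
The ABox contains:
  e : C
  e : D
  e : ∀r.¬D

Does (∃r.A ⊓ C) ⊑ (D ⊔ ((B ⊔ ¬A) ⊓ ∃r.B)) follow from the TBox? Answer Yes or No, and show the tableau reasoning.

1. (∃r.A ⊓ C) ⊑ (D ⊔ ((B ⊔ ¬A) ⊓ ∃r.B))  ⇔  ((∃r.A ⊓ C) ⊓ (¬D ⊓ ((¬B ⊓ A) ⊔ ∀r.¬B))) unsat w.r.t. T
   all branches close; clash {B, ¬B} at an ∃-successor
2. Hence (∃r.A ⊓ C) ⊑ (D ⊔ ((B ⊔ ¬A) ⊓ ∃r.B)): entailed.

Yes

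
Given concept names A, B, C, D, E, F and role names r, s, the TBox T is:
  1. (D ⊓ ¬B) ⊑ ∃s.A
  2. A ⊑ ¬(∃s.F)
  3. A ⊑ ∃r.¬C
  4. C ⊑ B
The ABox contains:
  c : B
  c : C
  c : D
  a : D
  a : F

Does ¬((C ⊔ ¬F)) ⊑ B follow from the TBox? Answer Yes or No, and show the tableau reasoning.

No

1. ¬((C ⊔ ¬F)) ⊑ B  ⇔  ((¬C ⊓ F) ⊓ ¬B) unsat w.r.t. T
   open: L(x₀) ⊇ {F, ¬A, ¬B, ¬C, ¬D}
2. Hence ¬((C ⊔ ¬F)) ⊑ B: not entailed.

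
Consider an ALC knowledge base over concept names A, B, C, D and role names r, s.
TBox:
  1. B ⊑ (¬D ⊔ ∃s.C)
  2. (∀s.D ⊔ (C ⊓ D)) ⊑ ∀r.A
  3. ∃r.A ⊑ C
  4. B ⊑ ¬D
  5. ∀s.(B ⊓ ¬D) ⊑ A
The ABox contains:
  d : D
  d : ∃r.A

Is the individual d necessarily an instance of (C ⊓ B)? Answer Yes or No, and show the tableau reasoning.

1. d : (C ⊓ B)?  L(d) = {D, ∃r.A} ∪ {(¬C ⊔ ¬B)}
   apply at d: ∃r.A⊑C
   open: L(d) ⊇ {C, D, ¬B, ∀r.A, ∃r.A, …} (+ ∃-successors) — d ∉ (C ⊓ B) possible
2. Hence d : (C ⊓ B): not entailed.

No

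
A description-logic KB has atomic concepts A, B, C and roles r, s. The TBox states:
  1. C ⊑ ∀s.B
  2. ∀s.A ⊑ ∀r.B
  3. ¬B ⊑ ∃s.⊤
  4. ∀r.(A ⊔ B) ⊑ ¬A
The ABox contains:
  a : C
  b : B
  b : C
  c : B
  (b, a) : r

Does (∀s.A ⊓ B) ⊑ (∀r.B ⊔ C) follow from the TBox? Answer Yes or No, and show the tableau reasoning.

Yes

1. (∀s.A ⊓ B) ⊑ (∀r.B ⊔ C)  ⇔  ((∀s.A ⊓ B) ⊓ (∃r.¬B ⊓ ¬C)) unsat w.r.t. T
   all branches close; clash {B, ¬B} at an ∃-successor
2. Hence (∀s.A ⊓ B) ⊑ (∀r.B ⊔ C): entailed.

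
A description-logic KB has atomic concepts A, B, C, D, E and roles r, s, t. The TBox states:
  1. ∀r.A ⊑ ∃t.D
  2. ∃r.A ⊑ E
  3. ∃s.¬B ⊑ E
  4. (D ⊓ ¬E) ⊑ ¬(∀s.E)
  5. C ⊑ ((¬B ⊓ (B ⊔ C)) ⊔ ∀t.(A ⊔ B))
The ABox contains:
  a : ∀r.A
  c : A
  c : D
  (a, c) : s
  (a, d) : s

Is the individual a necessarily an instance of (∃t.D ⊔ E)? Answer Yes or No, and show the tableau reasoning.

1. a : (∃t.D ⊔ E)?  L(a) = {∀r.A} ∪ {(∀t.¬D ⊓ ¬E)}
   clash {E, ¬E} at a — a ∈ (∃t.D ⊔ E)
2. Hence a : (∃t.D ⊔ E): entailed.

Yes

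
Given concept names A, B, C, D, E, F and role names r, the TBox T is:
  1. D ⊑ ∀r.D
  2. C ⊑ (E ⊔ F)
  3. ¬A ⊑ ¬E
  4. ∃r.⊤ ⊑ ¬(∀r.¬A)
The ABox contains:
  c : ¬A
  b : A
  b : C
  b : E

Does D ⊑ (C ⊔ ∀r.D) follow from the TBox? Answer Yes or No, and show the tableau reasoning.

Yes

1. D ⊑ (C ⊔ ∀r.D)  ⇔  (D ⊓ (¬C ⊓ ∃r.¬D)) unsat w.r.t. T
   all branches close; clash {D, ¬D} at an ∃-successor
2. Hence D ⊑ (C ⊔ ∀r.D): entailed.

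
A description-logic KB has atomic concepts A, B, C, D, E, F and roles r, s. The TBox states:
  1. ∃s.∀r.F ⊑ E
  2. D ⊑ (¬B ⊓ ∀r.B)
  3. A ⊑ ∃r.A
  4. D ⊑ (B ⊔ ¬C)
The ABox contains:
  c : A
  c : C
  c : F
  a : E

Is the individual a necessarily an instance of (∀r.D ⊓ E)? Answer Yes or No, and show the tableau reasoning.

1. a : (∀r.D ⊓ E)?  L(a) = {E} ∪ {(∃r.¬D ⊔ ¬E)}
   open: L(a) ⊇ {E, ¬A, ¬D, ∃r.¬D} (+ ∃-successors) — a ∉ (∀r.D ⊓ E) possible
2. Hence a : (∀r.D ⊓ E): not entailed.

No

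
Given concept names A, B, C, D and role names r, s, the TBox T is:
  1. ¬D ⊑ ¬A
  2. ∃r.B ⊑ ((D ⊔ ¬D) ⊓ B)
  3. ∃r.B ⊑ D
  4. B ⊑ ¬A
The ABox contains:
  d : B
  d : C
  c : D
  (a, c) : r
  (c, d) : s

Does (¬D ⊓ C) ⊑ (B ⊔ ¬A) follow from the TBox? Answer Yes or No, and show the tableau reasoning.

1. (¬D ⊓ C) ⊑ (B ⊔ ¬A)  ⇔  ((¬D ⊓ C) ⊓ (¬B ⊓ A)) unsat w.r.t. T
   all branches close; clash {A, ¬A} at x₀
2. Hence (¬D ⊓ C) ⊑ (B ⊔ ¬A): entailed.

Yes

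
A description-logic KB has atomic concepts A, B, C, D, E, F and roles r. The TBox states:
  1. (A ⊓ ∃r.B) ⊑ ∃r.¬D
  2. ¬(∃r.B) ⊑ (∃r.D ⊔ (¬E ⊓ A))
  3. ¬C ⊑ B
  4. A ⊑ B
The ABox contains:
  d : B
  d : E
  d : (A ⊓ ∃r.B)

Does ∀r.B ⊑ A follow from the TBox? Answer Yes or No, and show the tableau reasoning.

No

1. ∀r.B ⊑ A  ⇔  (∀r.B ⊓ ¬A) unsat w.r.t. T
   open: L(x₀) ⊇ {C, ¬A, ∀r.B, ∃r.B} (+ ∃-successors)
2. Hence ∀r.B ⊑ A: not entailed.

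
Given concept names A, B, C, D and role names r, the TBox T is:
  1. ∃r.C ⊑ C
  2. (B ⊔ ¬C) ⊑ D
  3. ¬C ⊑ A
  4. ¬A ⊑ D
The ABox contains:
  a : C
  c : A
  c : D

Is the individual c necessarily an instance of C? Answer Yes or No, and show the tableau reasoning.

1. c : C?  L(c) = {A, D} ∪ {¬C}
   open: L(c) ⊇ {A, D, ¬C, ∀r.¬C} — c ∉ C possible
2. Hence c : C: not entailed.

No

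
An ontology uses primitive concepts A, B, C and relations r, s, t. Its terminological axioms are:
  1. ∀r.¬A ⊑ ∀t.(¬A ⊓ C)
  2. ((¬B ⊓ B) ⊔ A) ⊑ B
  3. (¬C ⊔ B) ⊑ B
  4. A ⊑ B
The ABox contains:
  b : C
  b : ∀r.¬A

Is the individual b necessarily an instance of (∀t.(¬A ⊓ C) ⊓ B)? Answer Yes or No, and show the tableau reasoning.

1. b : (∀t.(¬A ⊓ C) ⊓ B)?  L(b) = {C, ∀r.¬A} ∪ {(∃t.(A ⊔ ¬C) ⊔ ¬B)}
   apply at b: ∀r.¬A⊑∀t.(¬A ⊓ C)
   open: L(b) ⊇ {C, ¬A, ¬B, ∀r.¬A, ∀t.(¬A ⊓ C)} — b ∉ (∀t.(¬A ⊓ C) ⊓ B) possible
2. Hence b : (∀t.(¬A ⊓ C) ⊓ B): not entailed.

No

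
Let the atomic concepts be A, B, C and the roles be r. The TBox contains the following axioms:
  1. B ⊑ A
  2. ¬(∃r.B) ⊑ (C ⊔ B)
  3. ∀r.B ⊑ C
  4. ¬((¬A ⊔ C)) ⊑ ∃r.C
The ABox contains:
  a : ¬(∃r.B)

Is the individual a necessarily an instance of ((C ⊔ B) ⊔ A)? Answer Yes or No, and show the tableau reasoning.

Yes

1. a : ((C ⊔ B) ⊔ A)?  L(a) = {¬(∃r.B)} ∪ {((¬C ⊓ ¬B) ⊓ ¬A)}
   clash {B, ¬B} at a — a ∈ ((C ⊔ B) ⊔ A)
2. Hence a : ((C ⊔ B) ⊔ A): entailed.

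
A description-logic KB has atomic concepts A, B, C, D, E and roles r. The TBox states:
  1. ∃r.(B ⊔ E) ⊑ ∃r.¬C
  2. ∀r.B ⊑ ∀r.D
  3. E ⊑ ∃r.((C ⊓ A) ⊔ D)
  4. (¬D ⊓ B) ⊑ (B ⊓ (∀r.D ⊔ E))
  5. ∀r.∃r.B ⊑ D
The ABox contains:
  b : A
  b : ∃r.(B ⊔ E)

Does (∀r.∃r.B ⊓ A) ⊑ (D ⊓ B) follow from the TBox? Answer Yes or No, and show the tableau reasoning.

No

1. (∀r.∃r.B ⊓ A) ⊑ (D ⊓ B)  ⇔  ((∀r.∃r.B ⊓ A) ⊓ (¬D ⊔ ¬B)) unsat w.r.t. T
   apply at x₀: ∀r.∃r.B⊑D
   open: L(x₀) ⊇ {A, D, ¬B, ¬E, ∀r.(¬B ⊓ ¬E), …} (+ ∃-successors)
2. Hence (∀r.∃r.B ⊓ A) ⊑ (D ⊓ B): not entailed.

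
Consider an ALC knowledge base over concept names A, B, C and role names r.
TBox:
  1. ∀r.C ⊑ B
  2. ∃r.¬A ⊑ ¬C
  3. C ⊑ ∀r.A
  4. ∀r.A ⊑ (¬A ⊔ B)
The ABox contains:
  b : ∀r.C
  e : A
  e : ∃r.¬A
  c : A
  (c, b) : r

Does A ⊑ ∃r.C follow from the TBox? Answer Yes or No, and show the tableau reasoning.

No

1. A ⊑ ∃r.C  ⇔  (A ⊓ ∀r.¬C) unsat w.r.t. T
   open: L(x₀) ⊇ {A, ¬C, ∀r.¬C, ∃r.¬A, ∃r.¬C} (+ ∃-successors)
2. Hence A ⊑ ∃r.C: not entailed.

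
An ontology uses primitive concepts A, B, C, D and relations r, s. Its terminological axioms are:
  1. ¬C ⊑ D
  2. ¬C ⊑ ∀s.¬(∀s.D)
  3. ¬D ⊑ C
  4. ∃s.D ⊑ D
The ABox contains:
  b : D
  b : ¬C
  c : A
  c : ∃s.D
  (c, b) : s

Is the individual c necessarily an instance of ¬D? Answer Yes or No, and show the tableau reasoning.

No

1. c : ¬D?  L(c) = {A, ∃s.D} ∪ {D}
   open: L(c) ⊇ {A, C, D, ∃s.D} (+ ∃-successors) — c ∉ ¬D possible
2. Hence c : ¬D: not entailed.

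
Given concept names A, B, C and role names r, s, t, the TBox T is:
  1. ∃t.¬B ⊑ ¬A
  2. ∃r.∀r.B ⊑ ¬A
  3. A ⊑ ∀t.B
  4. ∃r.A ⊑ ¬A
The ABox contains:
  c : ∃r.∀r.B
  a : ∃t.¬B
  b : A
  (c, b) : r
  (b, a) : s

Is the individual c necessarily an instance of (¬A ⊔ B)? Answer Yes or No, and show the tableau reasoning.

1. c : (¬A ⊔ B)?  L(c) = {∃r.∀r.B} ∪ {(A ⊓ ¬B)}
   clash {A, ¬A} at c — c ∈ (¬A ⊔ B)
2. Hence c : (¬A ⊔ B): entailed.

Yes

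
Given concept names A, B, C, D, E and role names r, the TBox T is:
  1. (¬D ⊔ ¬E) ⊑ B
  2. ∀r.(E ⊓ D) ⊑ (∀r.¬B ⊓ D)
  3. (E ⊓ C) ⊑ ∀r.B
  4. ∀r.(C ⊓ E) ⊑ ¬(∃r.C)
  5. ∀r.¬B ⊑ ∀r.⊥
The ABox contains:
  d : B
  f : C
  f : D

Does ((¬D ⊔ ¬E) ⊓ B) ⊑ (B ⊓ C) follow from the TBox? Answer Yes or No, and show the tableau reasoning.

1. ((¬D ⊔ ¬E) ⊓ B) ⊑ (B ⊓ C)  ⇔  (((¬D ⊔ ¬E) ⊓ B) ⊓ (¬B ⊔ ¬C)) unsat w.r.t. T
   open: L(x₀) ⊇ {B, ¬C, ¬D, ∃r.(¬C ⊔ ¬E), ∃r.(¬E ⊔ ¬D), …} (+ ∃-successors)
2. Hence ((¬D ⊔ ¬E) ⊓ B) ⊑ (B ⊓ C): not entailed.

No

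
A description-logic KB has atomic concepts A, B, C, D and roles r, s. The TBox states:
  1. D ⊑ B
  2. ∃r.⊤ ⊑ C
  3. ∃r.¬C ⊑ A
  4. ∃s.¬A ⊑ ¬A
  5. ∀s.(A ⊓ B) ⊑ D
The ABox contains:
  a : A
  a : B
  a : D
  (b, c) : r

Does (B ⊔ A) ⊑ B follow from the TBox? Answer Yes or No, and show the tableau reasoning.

No

1. (B ⊔ A) ⊑ B  ⇔  ((B ⊔ A) ⊓ ¬B) unsat w.r.t. T
   open: L(x₀) ⊇ {A, ¬B, ¬D, ∀r.⊥, ∀s.A, …} (+ ∃-successors)
2. Hence (B ⊔ A) ⊑ B: not entailed.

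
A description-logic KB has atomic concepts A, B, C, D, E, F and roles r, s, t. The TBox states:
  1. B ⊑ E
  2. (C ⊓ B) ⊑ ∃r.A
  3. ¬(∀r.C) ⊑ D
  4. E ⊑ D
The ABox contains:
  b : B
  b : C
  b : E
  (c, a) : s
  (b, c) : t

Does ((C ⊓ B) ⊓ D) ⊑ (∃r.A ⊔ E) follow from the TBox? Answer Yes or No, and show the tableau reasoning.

Yes

1. ((C ⊓ B) ⊓ D) ⊑ (∃r.A ⊔ E)  ⇔  (((C ⊓ B) ⊓ D) ⊓ (∀r.¬A ⊓ ¬E)) unsat w.r.t. T
   all branches close; clash {E, ¬E} at x₀
2. Hence ((C ⊓ B) ⊓ D) ⊑ (∃r.A ⊔ E): entailed.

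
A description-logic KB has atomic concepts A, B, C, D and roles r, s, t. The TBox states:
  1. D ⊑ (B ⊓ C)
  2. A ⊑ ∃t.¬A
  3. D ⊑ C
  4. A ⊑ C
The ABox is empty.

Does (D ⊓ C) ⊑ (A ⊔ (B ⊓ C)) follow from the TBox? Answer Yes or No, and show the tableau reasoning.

1. (D ⊓ C) ⊑ (A ⊔ (B ⊓ C))  ⇔  ((D ⊓ C) ⊓ (¬A ⊓ (¬B ⊔ ¬C))) unsat w.r.t. T
   all branches close; clash {C, ¬C} at x₀
2. Hence (D ⊓ C) ⊑ (A ⊔ (B ⊓ C)): entailed.

Yes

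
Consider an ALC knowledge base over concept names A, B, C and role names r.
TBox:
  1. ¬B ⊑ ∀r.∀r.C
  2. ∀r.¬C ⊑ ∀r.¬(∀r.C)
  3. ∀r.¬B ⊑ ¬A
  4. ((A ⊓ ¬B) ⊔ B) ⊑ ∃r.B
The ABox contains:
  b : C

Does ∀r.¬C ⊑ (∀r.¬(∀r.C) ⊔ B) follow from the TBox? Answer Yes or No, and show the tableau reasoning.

1. ∀r.¬C ⊑ (∀r.¬(∀r.C) ⊔ B)  ⇔  (∀r.¬C ⊓ (∃r.∀r.C ⊓ ¬B)) unsat w.r.t. T
   all branches close; clash {C, ¬C} at an ∃-successor
2. Hence ∀r.¬C ⊑ (∀r.¬(∀r.C) ⊔ B): entailed.

Yes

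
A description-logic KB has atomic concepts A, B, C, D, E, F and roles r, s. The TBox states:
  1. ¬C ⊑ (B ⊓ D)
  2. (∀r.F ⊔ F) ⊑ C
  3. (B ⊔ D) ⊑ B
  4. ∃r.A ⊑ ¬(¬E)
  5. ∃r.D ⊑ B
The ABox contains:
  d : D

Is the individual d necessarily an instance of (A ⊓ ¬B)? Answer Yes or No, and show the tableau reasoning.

No

1. d : (A ⊓ ¬B)?  L(d) = {D} ∪ {(¬A ⊔ B)}
   open: L(d) ⊇ {B, C, D, ¬A, ∀r.¬A} — d ∉ (A ⊓ ¬B) possible
2. Hence d : (A ⊓ ¬B): not entailed.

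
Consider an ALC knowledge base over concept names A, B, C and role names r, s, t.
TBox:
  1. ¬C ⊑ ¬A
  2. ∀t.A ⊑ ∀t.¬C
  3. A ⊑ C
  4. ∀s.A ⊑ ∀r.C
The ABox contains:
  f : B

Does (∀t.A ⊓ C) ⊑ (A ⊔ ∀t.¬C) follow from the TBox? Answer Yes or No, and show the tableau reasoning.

1. (∀t.A ⊓ C) ⊑ (A ⊔ ∀t.¬C)  ⇔  ((∀t.A ⊓ C) ⊓ (¬A ⊓ ∃t.C)) unsat w.r.t. T
   all branches close; clash {C, ¬C} at an ∃-successor
2. Hence (∀t.A ⊓ C) ⊑ (A ⊔ ∀t.¬C): entailed.

Yes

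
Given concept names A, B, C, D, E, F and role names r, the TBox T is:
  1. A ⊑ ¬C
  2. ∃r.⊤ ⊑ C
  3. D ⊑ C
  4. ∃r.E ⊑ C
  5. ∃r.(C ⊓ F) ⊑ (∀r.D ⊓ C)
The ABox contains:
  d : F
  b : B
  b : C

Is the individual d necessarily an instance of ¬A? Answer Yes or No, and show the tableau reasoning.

No

1. d : ¬A?  L(d) = {F} ∪ {A}
   apply at d: A⊑¬C
   open: L(d) ⊇ {A, F, ¬C, ¬D, ∀r.(¬C ⊔ ¬F), …} — d ∉ ¬A possible
2. Hence d : ¬A: not entailed.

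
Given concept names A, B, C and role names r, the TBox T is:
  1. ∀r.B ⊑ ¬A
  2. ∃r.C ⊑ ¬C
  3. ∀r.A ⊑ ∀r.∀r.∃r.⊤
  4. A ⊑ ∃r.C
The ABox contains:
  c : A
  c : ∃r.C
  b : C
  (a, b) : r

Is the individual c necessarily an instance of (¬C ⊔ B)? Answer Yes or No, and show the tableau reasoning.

1. c : (¬C ⊔ B)?  L(c) = {A, ∃r.C} ∪ {(C ⊓ ¬B)}
   clash {C, ¬C} at c — c ∈ (¬C ⊔ B)
2. Hence c : (¬C ⊔ B): entailed.

Yes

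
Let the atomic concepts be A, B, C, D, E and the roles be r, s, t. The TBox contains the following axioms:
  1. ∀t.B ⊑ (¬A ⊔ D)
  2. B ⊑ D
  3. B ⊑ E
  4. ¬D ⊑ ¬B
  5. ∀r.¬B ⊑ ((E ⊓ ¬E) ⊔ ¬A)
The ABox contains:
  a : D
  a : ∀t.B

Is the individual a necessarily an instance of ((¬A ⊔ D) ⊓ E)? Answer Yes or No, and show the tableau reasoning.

No

1. a : ((¬A ⊔ D) ⊓ E)?  L(a) = {D, ∀t.B} ∪ {((A ⊓ ¬D) ⊔ ¬E)}
   apply at a: ∀t.B⊑(¬A ⊔ D)
   open: L(a) ⊇ {D, ¬B, ¬E, ∀t.B, ∃r.B} (+ ∃-successors) — a ∉ ((¬A ⊔ D) ⊓ E) possible
2. Hence a : ((¬A ⊔ D) ⊓ E): not entailed.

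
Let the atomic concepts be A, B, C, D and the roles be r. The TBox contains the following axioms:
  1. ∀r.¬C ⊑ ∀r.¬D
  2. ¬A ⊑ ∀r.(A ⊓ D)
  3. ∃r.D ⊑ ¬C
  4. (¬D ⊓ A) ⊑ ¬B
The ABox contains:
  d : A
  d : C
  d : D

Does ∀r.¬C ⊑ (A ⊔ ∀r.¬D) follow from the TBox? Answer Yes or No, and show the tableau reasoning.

Yes

1. ∀r.¬C ⊑ (A ⊔ ∀r.¬D)  ⇔  (∀r.¬C ⊓ (¬A ⊓ ∃r.D)) unsat w.r.t. T
   all branches close; clash {D, ¬D} at an ∃-successor
2. Hence ∀r.¬C ⊑ (A ⊔ ∀r.¬D): entailed.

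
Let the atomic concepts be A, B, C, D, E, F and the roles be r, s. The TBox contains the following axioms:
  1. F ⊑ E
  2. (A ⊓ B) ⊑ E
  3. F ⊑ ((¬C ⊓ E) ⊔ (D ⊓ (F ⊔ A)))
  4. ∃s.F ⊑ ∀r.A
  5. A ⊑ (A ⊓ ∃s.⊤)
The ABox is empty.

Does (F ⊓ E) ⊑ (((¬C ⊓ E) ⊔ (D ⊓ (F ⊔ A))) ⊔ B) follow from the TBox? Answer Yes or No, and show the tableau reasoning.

Yes

1. (F ⊓ E) ⊑ (((¬C ⊓ E) ⊔ (D ⊓ (F ⊔ A))) ⊔ B)  ⇔  ((F ⊓ E) ⊓ (((C ⊔ ¬E) ⊓ (¬D ⊔ (¬F ⊓ ¬A))) ⊓ ¬B)) unsat w.r.t. T
   all branches close; clash {E, ¬E} at x₀
2. Hence (F ⊓ E) ⊑ (((¬C ⊓ E) ⊔ (D ⊓ (F ⊔ A))) ⊔ B): entailed.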